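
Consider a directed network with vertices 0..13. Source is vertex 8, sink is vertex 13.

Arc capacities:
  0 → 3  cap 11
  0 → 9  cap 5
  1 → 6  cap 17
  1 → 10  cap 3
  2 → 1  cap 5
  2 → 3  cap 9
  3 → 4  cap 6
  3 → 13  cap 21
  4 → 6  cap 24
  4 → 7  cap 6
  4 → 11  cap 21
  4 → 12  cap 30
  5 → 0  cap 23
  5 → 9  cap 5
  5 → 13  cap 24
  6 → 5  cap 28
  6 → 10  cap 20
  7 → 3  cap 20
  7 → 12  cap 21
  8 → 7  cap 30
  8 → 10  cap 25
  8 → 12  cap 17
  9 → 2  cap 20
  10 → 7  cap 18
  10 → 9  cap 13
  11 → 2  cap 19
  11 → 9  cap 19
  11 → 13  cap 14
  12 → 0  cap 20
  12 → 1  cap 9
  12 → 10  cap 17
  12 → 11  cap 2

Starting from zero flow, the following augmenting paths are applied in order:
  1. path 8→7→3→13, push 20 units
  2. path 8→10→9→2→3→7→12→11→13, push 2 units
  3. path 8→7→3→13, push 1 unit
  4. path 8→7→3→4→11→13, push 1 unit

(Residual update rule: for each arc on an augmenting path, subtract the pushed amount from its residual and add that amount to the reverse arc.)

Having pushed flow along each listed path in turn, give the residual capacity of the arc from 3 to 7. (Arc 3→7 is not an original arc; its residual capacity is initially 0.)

after path 1 (8→7→3→13, push 20): res(3,7)=20
after path 2 (8→10→9→2→3→7→12→11→13, push 2): res(3,7)=18
after path 3 (8→7→3→13, push 1): res(3,7)=19
after path 4 (8→7→3→4→11→13, push 1): res(3,7)=20

Residual capacity of (3,7): 20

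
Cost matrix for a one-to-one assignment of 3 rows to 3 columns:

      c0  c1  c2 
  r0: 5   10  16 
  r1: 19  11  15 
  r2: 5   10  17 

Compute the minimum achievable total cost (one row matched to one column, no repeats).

Minimum assignment cost: 30

one of 2 optimal assignments: row0→col0 (cost 5), row1→col2 (cost 15), row2→col1 (cost 10)
total = 5 + 15 + 10 = 30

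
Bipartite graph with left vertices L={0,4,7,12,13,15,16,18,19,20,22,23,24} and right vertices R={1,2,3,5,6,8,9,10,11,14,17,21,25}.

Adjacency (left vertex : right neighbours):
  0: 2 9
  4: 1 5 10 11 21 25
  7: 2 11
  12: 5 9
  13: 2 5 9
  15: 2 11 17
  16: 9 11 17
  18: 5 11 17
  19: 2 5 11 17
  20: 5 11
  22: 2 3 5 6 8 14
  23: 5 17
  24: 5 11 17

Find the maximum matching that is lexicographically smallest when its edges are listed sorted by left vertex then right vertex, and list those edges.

Lex-smallest maximum matching: {(0,2), (4,1), (7,11), (12,5), (13,9), (15,17), (22,3)}

|M| = 7 (so the lex-smallest maximum matching has 7 edges)
process left vertices in ascending order; for each, take the smallest-labelled available neighbour that still permits 7 edges overall, or leave it unmatched if none does
lex-smallest matching: {0-2, 4-1, 7-11, 12-5, 13-9, 15-17, 22-3}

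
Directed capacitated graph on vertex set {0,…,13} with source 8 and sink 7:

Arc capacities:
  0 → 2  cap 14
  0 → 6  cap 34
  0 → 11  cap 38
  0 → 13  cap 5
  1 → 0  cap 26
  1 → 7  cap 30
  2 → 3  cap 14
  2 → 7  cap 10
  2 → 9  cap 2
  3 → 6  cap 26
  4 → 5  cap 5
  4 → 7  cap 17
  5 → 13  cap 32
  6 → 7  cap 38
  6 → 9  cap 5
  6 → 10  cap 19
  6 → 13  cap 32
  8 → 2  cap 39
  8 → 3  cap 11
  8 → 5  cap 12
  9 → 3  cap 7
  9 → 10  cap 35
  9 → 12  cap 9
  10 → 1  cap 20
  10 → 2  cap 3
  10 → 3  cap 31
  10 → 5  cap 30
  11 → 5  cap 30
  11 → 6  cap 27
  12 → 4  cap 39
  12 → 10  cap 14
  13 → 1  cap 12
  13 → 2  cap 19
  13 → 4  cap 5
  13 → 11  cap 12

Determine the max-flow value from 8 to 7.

augment #1: 8→2→7 bottleneck 10, total now 10
augment #2: 8→3→6→7 bottleneck 11, total now 21
augment #3: 8→2→3→6→7 bottleneck 14, total now 35
augment #4: 8→5→13→1→7 bottleneck 12, total now 47
augment #5: 8→2→9→3→6→7 bottleneck 1, total now 48
augment #6: 8→2→9→10→1→7 bottleneck 1, total now 49

Maximum flow value: 49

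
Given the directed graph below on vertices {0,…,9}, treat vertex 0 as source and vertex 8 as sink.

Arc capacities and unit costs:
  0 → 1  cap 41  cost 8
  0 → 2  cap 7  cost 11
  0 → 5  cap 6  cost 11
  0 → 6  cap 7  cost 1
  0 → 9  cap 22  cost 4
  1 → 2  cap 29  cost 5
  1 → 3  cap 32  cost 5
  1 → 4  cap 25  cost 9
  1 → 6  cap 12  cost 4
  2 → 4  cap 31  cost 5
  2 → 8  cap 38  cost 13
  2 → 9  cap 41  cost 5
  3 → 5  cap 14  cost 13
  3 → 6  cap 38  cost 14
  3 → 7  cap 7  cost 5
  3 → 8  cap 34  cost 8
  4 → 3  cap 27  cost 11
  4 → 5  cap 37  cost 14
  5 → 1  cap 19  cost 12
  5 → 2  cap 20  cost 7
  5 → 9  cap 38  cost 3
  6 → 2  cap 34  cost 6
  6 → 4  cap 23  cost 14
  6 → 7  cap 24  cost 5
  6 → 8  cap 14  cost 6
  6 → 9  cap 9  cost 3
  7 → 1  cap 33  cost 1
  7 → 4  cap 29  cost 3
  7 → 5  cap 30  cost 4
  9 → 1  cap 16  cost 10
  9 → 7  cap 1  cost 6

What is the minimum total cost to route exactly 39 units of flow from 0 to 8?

Minimum cost for 39 units: 700

shortest-cost path #1: 0→6→8 push 7 @ unit cost 7 (adds 49)
shortest-cost path #2: 0→1→6→8 push 7 @ unit cost 18 (adds 126)
shortest-cost path #3: 0→1→3→8 push 25 @ unit cost 21 (adds 525)
total cost = 700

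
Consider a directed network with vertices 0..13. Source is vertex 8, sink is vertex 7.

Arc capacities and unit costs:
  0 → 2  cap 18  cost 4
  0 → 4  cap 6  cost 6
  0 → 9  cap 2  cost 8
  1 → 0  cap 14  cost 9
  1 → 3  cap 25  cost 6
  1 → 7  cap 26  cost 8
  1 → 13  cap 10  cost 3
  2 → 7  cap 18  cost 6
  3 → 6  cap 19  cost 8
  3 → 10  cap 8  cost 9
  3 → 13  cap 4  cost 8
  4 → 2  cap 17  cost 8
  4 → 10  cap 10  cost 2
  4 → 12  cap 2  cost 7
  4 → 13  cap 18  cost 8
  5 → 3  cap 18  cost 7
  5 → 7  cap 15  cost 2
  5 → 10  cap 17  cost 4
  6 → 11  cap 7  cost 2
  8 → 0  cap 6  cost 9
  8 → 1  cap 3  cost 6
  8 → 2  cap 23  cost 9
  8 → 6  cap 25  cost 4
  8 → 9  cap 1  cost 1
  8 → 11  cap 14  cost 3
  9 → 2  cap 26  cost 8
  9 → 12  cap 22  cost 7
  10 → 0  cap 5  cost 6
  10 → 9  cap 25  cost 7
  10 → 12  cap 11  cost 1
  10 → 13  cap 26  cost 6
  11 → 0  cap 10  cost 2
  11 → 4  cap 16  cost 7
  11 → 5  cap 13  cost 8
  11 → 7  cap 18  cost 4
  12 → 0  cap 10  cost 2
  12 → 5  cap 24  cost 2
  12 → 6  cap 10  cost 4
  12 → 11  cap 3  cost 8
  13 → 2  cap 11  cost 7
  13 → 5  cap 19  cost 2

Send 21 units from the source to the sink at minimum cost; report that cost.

Minimum cost for 21 units: 176

shortest-cost path #1: 8→11→7 push 14 @ unit cost 7 (adds 98)
shortest-cost path #2: 8→6→11→7 push 4 @ unit cost 10 (adds 40)
shortest-cost path #3: 8→9→12→5→7 push 1 @ unit cost 12 (adds 12)
shortest-cost path #4: 8→1→13→5→7 push 2 @ unit cost 13 (adds 26)
total cost = 176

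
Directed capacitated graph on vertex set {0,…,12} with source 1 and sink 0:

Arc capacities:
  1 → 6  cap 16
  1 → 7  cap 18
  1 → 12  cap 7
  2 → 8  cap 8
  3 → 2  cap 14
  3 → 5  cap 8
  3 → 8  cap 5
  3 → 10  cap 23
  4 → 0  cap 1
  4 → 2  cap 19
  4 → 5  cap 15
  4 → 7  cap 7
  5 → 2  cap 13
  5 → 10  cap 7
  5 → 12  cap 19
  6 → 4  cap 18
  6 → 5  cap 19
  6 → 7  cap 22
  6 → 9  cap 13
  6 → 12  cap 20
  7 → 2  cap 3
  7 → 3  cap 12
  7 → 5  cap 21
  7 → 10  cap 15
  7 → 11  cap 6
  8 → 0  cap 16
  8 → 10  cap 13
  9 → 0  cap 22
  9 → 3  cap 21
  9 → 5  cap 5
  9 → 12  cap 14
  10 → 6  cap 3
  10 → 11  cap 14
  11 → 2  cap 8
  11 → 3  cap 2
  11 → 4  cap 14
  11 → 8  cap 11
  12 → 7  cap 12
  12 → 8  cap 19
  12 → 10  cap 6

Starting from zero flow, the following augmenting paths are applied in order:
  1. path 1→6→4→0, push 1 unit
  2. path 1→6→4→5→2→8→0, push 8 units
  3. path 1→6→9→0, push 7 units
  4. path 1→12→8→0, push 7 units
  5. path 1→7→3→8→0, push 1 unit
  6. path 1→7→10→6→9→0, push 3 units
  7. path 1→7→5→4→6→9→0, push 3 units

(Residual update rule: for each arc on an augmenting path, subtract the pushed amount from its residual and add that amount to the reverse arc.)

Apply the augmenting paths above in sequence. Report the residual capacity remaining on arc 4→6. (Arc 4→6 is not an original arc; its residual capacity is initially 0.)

after path 1 (1→6→4→0, push 1): res(4,6)=1
after path 2 (1→6→4→5→2→8→0, push 8): res(4,6)=9
after path 3 (1→6→9→0, push 7): res(4,6)=9
after path 4 (1→12→8→0, push 7): res(4,6)=9
after path 5 (1→7→3→8→0, push 1): res(4,6)=9
after path 6 (1→7→10→6→9→0, push 3): res(4,6)=9
after path 7 (1→7→5→4→6→9→0, push 3): res(4,6)=6

Residual capacity of (4,6): 6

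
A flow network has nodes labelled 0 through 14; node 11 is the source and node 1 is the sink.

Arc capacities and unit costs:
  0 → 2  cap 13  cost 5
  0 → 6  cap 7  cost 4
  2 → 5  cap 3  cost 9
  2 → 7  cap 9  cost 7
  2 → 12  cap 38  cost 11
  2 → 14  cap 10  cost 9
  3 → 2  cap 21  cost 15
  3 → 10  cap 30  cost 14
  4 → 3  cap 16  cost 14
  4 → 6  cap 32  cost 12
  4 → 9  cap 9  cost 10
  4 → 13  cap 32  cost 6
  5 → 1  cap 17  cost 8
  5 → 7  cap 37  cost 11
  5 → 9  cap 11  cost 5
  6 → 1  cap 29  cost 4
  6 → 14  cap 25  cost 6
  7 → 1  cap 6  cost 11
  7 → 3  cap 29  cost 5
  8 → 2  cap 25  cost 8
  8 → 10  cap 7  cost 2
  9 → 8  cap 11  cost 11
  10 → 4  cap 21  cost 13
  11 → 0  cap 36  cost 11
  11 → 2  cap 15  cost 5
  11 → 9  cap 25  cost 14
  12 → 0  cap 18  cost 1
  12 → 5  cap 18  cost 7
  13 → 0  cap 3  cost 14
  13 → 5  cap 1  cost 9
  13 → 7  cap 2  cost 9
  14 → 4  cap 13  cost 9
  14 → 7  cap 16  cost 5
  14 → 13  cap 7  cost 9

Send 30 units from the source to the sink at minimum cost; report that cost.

shortest-cost path #1: 11→0→6→1 push 7 @ unit cost 19 (adds 133)
shortest-cost path #2: 11→2→5→1 push 3 @ unit cost 22 (adds 66)
shortest-cost path #3: 11→2→7→1 push 6 @ unit cost 23 (adds 138)
shortest-cost path #4: 11→2→12→5→1 push 6 @ unit cost 31 (adds 186)
shortest-cost path #5: 11→0→2→12→5→1 push 8 @ unit cost 42 (adds 336)
total cost = 859

Minimum cost for 30 units: 859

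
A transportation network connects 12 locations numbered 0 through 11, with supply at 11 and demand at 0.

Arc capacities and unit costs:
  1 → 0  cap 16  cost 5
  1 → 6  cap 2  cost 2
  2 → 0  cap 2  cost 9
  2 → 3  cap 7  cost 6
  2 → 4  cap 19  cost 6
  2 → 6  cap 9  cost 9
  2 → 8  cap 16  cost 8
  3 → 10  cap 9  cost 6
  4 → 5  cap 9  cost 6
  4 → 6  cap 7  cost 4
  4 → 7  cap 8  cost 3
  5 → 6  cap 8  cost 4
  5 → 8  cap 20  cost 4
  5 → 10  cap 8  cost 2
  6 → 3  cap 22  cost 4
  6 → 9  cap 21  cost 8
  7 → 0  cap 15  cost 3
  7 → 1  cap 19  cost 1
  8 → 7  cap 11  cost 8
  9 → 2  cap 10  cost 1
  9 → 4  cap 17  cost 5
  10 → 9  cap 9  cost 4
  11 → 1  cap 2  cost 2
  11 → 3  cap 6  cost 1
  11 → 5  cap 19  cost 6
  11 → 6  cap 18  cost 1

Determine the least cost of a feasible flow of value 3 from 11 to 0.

shortest-cost path #1: 11→1→0 push 2 @ unit cost 7 (adds 14)
shortest-cost path #2: 11→6→9→2→0 push 1 @ unit cost 19 (adds 19)
total cost = 33

Minimum cost for 3 units: 33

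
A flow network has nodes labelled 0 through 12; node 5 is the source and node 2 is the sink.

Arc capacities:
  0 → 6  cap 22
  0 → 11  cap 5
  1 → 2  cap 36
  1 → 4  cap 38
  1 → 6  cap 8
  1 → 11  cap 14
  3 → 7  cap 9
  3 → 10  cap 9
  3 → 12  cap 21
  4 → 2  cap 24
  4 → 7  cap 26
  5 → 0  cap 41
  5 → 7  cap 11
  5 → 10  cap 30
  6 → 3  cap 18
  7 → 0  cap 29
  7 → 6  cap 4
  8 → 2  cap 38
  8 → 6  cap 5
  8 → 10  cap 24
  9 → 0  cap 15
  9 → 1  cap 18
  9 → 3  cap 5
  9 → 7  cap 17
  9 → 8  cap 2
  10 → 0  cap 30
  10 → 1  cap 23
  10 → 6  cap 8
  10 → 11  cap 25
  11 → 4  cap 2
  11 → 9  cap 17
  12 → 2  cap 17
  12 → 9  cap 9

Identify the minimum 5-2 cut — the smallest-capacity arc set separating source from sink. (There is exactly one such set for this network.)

Min-cut arcs: {(0,11), (5,10), (6,3)} (total capacity 53)

augment #1: 5→10→1→2 push 23
augment #2: 5→0→11→4→2 push 2
augment #3: 5→0→6→3→12→2 push 17
augment #4: 5→0→11→9→1→2 push 3
augment #5: 5→10→11→9→1→2 push 7
augment #6: 5→0→6→3→12→9→1→2 push 1
max flow = 53; residual-reachable set from 5 gives S-side
cut edges (S→T): {(0,11), (5,10), (6,3)} total cap 53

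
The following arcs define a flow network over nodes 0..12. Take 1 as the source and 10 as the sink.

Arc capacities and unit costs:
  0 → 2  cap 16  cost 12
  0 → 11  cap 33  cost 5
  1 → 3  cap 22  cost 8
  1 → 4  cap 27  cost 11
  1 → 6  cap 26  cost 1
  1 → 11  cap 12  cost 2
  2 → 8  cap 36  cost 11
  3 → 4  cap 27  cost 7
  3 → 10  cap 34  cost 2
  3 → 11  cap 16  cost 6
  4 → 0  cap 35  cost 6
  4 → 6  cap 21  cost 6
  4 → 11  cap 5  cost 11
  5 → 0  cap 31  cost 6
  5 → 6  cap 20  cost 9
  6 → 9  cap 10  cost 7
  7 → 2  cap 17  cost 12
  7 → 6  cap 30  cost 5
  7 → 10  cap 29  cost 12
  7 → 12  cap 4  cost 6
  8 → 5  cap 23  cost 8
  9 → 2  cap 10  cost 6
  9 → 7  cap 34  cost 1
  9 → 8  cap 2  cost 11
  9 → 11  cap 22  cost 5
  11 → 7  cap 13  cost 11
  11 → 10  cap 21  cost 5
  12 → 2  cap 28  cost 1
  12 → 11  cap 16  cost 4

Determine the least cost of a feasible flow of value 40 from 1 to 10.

Minimum cost for 40 units: 412

shortest-cost path #1: 1→11→10 push 12 @ unit cost 7 (adds 84)
shortest-cost path #2: 1→3→10 push 22 @ unit cost 10 (adds 220)
shortest-cost path #3: 1→6→9→11→10 push 6 @ unit cost 18 (adds 108)
total cost = 412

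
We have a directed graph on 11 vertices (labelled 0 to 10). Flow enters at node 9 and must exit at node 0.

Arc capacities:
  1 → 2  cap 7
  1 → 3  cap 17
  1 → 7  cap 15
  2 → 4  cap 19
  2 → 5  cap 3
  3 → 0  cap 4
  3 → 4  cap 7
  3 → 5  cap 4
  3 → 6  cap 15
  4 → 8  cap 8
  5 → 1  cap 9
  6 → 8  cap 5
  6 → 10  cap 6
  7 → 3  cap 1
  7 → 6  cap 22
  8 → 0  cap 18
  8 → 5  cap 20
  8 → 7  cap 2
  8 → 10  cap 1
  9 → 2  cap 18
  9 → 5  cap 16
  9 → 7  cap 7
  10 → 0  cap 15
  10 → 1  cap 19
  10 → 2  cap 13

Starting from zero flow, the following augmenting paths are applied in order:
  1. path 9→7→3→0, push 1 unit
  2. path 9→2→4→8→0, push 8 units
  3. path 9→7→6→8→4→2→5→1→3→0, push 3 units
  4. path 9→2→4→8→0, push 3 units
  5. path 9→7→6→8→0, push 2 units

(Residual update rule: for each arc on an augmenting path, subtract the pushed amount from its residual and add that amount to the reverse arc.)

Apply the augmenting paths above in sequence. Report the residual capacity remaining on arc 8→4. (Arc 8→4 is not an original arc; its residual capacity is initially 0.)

Residual capacity of (8,4): 8

after path 1 (9→7→3→0, push 1): res(8,4)=0
after path 2 (9→2→4→8→0, push 8): res(8,4)=8
after path 3 (9→7→6→8→4→2→5→1→3→0, push 3): res(8,4)=5
after path 4 (9→2→4→8→0, push 3): res(8,4)=8
after path 5 (9→7→6→8→0, push 2): res(8,4)=8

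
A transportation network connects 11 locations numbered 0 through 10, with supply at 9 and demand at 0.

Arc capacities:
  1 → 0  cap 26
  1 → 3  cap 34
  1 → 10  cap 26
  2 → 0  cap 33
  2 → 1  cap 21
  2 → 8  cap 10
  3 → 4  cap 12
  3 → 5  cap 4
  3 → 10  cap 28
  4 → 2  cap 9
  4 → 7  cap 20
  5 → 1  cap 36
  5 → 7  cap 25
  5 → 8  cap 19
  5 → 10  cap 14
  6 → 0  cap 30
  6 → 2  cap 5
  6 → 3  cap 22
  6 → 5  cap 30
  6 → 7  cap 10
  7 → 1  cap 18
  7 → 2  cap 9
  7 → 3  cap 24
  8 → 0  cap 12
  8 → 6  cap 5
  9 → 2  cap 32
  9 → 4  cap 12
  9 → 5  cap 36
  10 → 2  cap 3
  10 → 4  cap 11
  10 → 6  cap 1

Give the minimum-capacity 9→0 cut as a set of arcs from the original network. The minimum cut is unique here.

augment #1: 9→2→0 push 32
augment #2: 9→4→2→0 push 1
augment #3: 9→5→1→0 push 26
augment #4: 9→5→8→0 push 10
augment #5: 9→4→2→8→0 push 2
augment #6: 9→4→2→8→6→0 push 5
augment #7: 9→4→2→1→10→6→0 push 1
max flow = 77; residual-reachable set from 9 gives S-side
cut edges (S→T): {(1,0), (2,0), (8,0), (8,6), (10,6)} total cap 77

Min-cut arcs: {(1,0), (2,0), (8,0), (8,6), (10,6)} (total capacity 77)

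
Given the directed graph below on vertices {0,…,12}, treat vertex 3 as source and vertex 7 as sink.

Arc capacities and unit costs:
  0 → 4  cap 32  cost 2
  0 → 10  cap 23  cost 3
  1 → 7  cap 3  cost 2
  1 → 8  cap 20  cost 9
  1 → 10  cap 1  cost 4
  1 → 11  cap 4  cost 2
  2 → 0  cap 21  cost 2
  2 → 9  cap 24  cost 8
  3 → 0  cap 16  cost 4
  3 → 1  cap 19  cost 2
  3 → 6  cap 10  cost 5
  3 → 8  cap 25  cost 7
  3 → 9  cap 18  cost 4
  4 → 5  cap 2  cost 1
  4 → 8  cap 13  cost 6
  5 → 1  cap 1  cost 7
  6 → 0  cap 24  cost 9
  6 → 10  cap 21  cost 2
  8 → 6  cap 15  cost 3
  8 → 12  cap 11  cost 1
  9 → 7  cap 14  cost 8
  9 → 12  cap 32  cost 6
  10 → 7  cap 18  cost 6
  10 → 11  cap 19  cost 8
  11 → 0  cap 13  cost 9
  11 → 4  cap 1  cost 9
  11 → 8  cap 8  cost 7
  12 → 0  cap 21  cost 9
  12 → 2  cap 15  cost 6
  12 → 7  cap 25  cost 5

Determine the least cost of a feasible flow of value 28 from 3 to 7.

Minimum cost for 28 units: 322

shortest-cost path #1: 3→1→7 push 3 @ unit cost 4 (adds 12)
shortest-cost path #2: 3→9→7 push 14 @ unit cost 12 (adds 168)
shortest-cost path #3: 3→1→10→7 push 1 @ unit cost 12 (adds 12)
shortest-cost path #4: 3→6→10→7 push 10 @ unit cost 13 (adds 130)
total cost = 322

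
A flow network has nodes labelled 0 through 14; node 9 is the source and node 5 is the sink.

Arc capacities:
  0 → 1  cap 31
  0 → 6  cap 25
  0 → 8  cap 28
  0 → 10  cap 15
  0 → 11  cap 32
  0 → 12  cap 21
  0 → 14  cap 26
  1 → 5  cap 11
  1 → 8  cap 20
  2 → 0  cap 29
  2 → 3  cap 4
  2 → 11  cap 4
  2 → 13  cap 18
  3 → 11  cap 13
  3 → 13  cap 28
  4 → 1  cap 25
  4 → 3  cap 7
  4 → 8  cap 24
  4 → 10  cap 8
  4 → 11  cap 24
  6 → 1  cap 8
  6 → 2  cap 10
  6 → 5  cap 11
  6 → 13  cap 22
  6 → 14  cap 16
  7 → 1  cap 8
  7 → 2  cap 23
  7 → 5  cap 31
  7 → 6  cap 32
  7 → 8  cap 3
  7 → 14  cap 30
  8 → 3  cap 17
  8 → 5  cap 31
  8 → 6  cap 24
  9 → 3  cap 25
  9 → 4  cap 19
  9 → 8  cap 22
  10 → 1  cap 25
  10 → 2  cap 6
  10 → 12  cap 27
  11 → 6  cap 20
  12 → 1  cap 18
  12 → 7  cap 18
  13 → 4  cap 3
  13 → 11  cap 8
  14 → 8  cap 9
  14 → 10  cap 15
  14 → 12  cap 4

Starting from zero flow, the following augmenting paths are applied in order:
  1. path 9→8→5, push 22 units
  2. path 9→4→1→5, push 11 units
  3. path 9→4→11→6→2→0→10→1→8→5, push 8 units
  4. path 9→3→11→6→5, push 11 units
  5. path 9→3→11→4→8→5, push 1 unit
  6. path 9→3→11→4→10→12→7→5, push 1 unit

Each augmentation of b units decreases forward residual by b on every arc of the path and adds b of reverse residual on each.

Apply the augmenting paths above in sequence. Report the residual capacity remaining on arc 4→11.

after path 1 (9→8→5, push 22): res(4,11)=24
after path 2 (9→4→1→5, push 11): res(4,11)=24
after path 3 (9→4→11→6→2→0→10→1→8→5, push 8): res(4,11)=16
after path 4 (9→3→11→6→5, push 11): res(4,11)=16
after path 5 (9→3→11→4→8→5, push 1): res(4,11)=17
after path 6 (9→3→11→4→10→12→7→5, push 1): res(4,11)=18

Residual capacity of (4,11): 18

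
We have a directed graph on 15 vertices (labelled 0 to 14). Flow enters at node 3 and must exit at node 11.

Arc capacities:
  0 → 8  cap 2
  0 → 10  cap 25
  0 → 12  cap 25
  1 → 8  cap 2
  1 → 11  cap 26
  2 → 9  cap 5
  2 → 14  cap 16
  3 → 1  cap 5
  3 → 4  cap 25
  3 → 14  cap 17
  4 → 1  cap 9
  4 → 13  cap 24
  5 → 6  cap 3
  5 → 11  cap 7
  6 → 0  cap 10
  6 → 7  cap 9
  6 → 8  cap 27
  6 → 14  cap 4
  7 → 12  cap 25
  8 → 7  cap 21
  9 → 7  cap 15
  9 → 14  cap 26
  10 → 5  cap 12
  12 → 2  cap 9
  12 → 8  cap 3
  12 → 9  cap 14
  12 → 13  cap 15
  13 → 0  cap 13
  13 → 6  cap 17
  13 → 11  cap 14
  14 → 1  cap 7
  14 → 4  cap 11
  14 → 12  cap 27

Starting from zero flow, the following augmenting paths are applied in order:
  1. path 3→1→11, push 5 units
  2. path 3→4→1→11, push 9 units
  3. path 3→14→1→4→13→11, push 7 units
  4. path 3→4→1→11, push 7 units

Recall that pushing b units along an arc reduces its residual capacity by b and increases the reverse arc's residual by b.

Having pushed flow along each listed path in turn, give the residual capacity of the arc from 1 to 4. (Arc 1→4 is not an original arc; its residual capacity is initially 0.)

Residual capacity of (1,4): 9

after path 1 (3→1→11, push 5): res(1,4)=0
after path 2 (3→4→1→11, push 9): res(1,4)=9
after path 3 (3→14→1→4→13→11, push 7): res(1,4)=2
after path 4 (3→4→1→11, push 7): res(1,4)=9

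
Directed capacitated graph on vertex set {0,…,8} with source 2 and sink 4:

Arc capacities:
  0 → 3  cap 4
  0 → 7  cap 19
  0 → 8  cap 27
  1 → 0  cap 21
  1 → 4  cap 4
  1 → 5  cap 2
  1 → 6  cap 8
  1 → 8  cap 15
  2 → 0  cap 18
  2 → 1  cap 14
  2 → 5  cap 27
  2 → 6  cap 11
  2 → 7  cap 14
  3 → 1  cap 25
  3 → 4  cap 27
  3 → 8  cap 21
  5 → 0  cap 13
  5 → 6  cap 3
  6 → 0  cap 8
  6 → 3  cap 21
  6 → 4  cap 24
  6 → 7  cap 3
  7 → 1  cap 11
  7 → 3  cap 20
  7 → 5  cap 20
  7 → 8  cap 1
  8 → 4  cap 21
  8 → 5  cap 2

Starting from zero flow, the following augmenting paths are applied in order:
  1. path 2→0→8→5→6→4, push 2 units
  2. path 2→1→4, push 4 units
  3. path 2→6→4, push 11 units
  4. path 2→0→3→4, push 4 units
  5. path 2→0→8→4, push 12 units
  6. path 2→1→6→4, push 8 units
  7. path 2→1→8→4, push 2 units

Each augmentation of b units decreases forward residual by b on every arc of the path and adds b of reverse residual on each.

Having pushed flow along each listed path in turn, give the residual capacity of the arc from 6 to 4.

Residual capacity of (6,4): 3

after path 1 (2→0→8→5→6→4, push 2): res(6,4)=22
after path 2 (2→1→4, push 4): res(6,4)=22
after path 3 (2→6→4, push 11): res(6,4)=11
after path 4 (2→0→3→4, push 4): res(6,4)=11
after path 5 (2→0→8→4, push 12): res(6,4)=11
after path 6 (2→1→6→4, push 8): res(6,4)=3
after path 7 (2→1→8→4, push 2): res(6,4)=3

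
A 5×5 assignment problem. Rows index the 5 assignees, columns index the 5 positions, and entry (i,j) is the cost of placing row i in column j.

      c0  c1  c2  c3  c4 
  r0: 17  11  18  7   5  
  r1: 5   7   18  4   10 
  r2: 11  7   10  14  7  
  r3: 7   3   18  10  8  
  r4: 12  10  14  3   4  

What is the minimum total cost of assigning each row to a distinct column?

Minimum assignment cost: 26

optimal assignment: row0→col4 (cost 5), row1→col0 (cost 5), row2→col2 (cost 10), row3→col1 (cost 3), row4→col3 (cost 3)
total = 5 + 5 + 10 + 3 + 3 = 26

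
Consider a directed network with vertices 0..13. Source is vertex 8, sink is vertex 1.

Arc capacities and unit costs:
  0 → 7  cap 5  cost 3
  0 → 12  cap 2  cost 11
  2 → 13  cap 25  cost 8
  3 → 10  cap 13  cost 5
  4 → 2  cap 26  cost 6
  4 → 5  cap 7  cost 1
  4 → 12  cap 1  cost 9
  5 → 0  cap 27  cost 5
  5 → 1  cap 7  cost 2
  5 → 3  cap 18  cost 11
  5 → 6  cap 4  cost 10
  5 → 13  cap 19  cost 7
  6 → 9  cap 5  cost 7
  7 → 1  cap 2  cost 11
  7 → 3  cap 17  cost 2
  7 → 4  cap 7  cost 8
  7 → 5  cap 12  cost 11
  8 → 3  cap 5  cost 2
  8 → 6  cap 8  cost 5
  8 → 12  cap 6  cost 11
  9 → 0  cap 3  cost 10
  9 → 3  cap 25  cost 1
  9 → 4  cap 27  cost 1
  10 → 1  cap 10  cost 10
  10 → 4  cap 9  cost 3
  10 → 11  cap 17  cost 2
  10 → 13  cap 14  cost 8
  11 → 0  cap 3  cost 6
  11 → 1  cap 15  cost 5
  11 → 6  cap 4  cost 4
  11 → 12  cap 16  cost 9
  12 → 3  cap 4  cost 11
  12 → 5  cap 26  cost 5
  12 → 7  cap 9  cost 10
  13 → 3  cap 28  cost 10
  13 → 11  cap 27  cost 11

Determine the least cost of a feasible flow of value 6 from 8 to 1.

shortest-cost path #1: 8→3→10→4→5→1 push 5 @ unit cost 13 (adds 65)
shortest-cost path #2: 8→6→9→4→5→1 push 1 @ unit cost 16 (adds 16)
total cost = 81

Minimum cost for 6 units: 81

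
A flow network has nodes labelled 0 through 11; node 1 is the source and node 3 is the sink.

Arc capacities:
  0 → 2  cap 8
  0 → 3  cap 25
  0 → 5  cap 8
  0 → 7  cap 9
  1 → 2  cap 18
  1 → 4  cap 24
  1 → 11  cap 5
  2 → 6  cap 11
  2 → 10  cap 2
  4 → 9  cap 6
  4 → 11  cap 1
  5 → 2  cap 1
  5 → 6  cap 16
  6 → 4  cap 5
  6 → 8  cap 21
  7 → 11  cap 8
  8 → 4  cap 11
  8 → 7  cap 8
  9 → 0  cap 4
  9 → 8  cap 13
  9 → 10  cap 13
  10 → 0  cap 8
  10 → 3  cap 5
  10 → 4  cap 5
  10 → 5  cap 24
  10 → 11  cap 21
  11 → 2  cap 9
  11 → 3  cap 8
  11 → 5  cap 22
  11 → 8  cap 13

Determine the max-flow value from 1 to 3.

augment #1: 1→11→3 bottleneck 5, total now 5
augment #2: 1→2→10→3 bottleneck 2, total now 7
augment #3: 1→4→11→3 bottleneck 1, total now 8
augment #4: 1→4→9→0→3 bottleneck 4, total now 12
augment #5: 1→4→9→10→3 bottleneck 2, total now 14
augment #6: 1→2→6→8→7→11→3 bottleneck 2, total now 16

Maximum flow value: 16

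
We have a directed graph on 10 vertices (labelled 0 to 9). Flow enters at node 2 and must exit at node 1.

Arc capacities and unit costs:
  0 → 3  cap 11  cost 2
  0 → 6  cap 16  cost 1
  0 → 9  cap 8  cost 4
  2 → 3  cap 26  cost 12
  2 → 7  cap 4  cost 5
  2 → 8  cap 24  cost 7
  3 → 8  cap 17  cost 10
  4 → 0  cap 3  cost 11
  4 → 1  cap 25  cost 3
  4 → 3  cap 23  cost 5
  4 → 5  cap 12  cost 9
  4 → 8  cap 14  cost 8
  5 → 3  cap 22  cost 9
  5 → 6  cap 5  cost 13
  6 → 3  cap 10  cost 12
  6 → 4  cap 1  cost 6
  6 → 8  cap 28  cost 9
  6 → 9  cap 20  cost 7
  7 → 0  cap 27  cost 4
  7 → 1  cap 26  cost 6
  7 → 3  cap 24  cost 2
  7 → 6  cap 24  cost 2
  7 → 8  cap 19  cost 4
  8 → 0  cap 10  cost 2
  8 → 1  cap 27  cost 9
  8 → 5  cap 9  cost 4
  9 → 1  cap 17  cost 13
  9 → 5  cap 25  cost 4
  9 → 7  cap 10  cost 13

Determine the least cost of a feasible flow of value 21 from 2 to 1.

Minimum cost for 21 units: 316

shortest-cost path #1: 2→7→1 push 4 @ unit cost 11 (adds 44)
shortest-cost path #2: 2→8→1 push 17 @ unit cost 16 (adds 272)
total cost = 316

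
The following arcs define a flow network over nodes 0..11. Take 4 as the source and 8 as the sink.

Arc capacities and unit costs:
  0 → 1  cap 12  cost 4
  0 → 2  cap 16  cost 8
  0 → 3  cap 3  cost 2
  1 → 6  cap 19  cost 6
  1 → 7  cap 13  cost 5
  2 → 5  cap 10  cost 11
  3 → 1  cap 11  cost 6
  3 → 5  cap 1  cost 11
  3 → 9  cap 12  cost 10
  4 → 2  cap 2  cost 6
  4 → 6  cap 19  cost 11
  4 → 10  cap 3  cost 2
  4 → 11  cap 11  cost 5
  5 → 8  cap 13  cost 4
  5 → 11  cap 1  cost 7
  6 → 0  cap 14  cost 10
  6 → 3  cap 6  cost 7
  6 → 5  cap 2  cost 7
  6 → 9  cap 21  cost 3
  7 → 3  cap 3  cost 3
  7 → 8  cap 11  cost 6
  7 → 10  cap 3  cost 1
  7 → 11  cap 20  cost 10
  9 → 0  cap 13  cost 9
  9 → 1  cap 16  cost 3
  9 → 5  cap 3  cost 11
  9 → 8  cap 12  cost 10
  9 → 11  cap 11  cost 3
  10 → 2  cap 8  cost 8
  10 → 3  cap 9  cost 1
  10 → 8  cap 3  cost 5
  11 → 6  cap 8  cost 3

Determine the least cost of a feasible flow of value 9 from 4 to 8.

Minimum cost for 9 units: 143

shortest-cost path #1: 4→10→8 push 3 @ unit cost 7 (adds 21)
shortest-cost path #2: 4→11→6→5→8 push 2 @ unit cost 19 (adds 38)
shortest-cost path #3: 4→2→5→8 push 2 @ unit cost 21 (adds 42)
shortest-cost path #4: 4→11→6→9→8 push 2 @ unit cost 21 (adds 42)
total cost = 143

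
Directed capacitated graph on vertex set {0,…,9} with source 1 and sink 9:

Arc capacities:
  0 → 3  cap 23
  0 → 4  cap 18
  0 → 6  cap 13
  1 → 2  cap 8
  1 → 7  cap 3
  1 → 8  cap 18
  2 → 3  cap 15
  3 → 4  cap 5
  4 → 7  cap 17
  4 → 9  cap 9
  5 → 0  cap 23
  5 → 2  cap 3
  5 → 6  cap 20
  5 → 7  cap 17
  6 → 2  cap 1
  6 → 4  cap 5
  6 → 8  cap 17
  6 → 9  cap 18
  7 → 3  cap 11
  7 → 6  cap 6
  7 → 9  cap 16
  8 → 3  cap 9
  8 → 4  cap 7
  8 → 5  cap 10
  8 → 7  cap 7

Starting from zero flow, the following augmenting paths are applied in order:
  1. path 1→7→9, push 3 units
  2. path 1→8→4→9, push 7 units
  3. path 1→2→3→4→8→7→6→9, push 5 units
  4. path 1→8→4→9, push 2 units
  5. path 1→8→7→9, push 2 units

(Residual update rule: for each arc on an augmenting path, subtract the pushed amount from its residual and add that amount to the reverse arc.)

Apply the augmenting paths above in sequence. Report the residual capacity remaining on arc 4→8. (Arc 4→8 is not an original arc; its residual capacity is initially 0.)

after path 1 (1→7→9, push 3): res(4,8)=0
after path 2 (1→8→4→9, push 7): res(4,8)=7
after path 3 (1→2→3→4→8→7→6→9, push 5): res(4,8)=2
after path 4 (1→8→4→9, push 2): res(4,8)=4
after path 5 (1→8→7→9, push 2): res(4,8)=4

Residual capacity of (4,8): 4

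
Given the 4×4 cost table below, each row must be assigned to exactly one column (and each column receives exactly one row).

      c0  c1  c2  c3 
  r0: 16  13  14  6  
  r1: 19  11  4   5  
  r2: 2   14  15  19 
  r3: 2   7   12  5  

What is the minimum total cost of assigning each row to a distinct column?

Minimum assignment cost: 19

optimal assignment: row0→col3 (cost 6), row1→col2 (cost 4), row2→col0 (cost 2), row3→col1 (cost 7)
total = 6 + 4 + 2 + 7 = 19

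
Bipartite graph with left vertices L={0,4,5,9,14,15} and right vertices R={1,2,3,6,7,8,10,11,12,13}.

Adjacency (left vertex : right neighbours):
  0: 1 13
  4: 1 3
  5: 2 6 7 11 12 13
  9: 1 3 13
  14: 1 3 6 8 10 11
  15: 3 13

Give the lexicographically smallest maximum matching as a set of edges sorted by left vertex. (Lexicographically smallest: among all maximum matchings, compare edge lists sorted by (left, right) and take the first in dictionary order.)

|M| = 5 (so the lex-smallest maximum matching has 5 edges)
process left vertices in ascending order; for each, take the smallest-labelled available neighbour that still permits 5 edges overall, or leave it unmatched if none does
lex-smallest matching: {0-1, 4-3, 5-2, 9-13, 14-6}

Lex-smallest maximum matching: {(0,1), (4,3), (5,2), (9,13), (14,6)}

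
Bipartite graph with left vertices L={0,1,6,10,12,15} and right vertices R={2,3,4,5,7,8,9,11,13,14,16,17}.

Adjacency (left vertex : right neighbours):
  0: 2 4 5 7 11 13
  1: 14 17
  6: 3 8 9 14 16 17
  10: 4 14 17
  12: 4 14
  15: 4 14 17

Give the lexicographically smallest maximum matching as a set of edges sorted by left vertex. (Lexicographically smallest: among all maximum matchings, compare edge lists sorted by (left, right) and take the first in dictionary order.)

Lex-smallest maximum matching: {(0,2), (1,14), (6,3), (10,4), (15,17)}

|M| = 5 (so the lex-smallest maximum matching has 5 edges)
process left vertices in ascending order; for each, take the smallest-labelled available neighbour that still permits 5 edges overall, or leave it unmatched if none does
lex-smallest matching: {0-2, 1-14, 6-3, 10-4, 15-17}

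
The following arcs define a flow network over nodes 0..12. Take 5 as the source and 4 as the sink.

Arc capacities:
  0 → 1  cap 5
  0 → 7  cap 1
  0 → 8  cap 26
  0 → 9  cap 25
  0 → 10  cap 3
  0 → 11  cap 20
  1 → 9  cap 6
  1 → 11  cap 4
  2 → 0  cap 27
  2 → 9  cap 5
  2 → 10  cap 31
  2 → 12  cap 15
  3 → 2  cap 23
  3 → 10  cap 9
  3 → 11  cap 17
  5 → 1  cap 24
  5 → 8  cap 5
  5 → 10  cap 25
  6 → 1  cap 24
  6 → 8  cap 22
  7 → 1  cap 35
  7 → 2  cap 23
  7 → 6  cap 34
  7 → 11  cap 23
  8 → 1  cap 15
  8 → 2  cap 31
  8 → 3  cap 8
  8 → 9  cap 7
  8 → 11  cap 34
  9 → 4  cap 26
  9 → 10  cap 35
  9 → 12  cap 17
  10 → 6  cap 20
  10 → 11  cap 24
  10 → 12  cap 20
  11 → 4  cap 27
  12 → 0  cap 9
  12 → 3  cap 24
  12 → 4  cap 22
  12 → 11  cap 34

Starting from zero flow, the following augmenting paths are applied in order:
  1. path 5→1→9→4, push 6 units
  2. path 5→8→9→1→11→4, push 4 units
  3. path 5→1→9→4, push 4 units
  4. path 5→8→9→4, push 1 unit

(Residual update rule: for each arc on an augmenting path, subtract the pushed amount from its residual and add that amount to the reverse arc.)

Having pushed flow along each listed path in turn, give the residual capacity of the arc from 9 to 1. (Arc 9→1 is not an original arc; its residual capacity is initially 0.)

after path 1 (5→1→9→4, push 6): res(9,1)=6
after path 2 (5→8→9→1→11→4, push 4): res(9,1)=2
after path 3 (5→1→9→4, push 4): res(9,1)=6
after path 4 (5→8→9→4, push 1): res(9,1)=6

Residual capacity of (9,1): 6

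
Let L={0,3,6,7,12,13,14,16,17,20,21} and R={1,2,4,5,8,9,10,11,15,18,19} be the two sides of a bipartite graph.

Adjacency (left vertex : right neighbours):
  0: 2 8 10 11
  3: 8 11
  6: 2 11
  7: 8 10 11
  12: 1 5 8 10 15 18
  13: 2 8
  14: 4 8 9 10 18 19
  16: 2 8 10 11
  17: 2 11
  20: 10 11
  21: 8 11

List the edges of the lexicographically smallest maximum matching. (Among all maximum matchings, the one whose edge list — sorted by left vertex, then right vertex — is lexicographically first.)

Lex-smallest maximum matching: {(0,2), (3,8), (6,11), (7,10), (12,1), (14,4)}

|M| = 6 (so the lex-smallest maximum matching has 6 edges)
process left vertices in ascending order; for each, take the smallest-labelled available neighbour that still permits 6 edges overall, or leave it unmatched if none does
lex-smallest matching: {0-2, 3-8, 6-11, 7-10, 12-1, 14-4}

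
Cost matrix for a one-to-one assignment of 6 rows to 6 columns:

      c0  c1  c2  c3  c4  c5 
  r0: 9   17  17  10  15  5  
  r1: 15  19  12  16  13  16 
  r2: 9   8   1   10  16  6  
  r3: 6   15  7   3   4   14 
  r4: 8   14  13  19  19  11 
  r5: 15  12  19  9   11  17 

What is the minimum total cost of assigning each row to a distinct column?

Minimum assignment cost: 42

optimal assignment: row0→col5 (cost 5), row1→col4 (cost 13), row2→col2 (cost 1), row3→col3 (cost 3), row4→col0 (cost 8), row5→col1 (cost 12)
total = 5 + 13 + 1 + 3 + 8 + 12 = 42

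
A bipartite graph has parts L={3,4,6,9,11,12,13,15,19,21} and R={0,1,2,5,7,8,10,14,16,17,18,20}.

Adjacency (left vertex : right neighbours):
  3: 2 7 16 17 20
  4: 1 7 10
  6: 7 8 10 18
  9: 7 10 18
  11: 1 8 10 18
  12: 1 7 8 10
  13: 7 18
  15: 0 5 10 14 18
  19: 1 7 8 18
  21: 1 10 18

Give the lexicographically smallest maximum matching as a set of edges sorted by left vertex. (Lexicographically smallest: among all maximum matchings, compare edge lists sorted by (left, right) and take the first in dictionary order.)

|M| = 7 (so the lex-smallest maximum matching has 7 edges)
process left vertices in ascending order; for each, take the smallest-labelled available neighbour that still permits 7 edges overall, or leave it unmatched if none does
lex-smallest matching: {3-2, 4-1, 6-7, 9-10, 11-8, 13-18, 15-0}

Lex-smallest maximum matching: {(3,2), (4,1), (6,7), (9,10), (11,8), (13,18), (15,0)}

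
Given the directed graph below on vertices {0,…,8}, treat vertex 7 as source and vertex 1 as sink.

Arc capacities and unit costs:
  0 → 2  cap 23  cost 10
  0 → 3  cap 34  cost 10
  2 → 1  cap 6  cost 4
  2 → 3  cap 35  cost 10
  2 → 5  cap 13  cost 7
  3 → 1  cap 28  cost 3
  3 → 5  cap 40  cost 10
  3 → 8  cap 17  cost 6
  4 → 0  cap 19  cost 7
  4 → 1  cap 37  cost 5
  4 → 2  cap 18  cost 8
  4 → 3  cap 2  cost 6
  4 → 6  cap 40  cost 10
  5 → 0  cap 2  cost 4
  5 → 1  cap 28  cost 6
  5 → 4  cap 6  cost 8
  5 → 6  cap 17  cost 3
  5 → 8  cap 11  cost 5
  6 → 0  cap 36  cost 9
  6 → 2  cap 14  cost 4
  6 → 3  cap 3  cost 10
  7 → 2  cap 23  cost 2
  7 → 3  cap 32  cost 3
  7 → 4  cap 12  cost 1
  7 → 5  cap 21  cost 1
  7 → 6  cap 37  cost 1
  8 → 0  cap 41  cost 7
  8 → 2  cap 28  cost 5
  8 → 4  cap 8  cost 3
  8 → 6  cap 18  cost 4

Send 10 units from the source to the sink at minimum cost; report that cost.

shortest-cost path #1: 7→2→1 push 6 @ unit cost 6 (adds 36)
shortest-cost path #2: 7→3→1 push 4 @ unit cost 6 (adds 24)
total cost = 60

Minimum cost for 10 units: 60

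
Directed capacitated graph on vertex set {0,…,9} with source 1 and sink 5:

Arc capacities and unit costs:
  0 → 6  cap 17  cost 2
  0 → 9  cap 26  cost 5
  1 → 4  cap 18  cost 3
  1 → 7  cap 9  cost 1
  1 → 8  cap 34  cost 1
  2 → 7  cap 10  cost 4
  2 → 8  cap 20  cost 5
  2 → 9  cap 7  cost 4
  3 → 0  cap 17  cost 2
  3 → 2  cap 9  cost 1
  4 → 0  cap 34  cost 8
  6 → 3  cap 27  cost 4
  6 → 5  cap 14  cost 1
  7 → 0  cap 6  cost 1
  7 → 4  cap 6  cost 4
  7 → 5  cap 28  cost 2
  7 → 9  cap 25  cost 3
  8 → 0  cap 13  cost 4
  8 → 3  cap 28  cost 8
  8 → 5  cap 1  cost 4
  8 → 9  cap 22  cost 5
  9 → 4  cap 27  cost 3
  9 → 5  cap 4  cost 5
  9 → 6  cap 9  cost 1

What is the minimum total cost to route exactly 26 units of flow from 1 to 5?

Minimum cost for 26 units: 166

shortest-cost path #1: 1→7→5 push 9 @ unit cost 3 (adds 27)
shortest-cost path #2: 1→8→5 push 1 @ unit cost 5 (adds 5)
shortest-cost path #3: 1→8→9→6→5 push 9 @ unit cost 8 (adds 72)
shortest-cost path #4: 1→8→0→6→5 push 5 @ unit cost 8 (adds 40)
shortest-cost path #5: 1→8→9→5 push 2 @ unit cost 11 (adds 22)
total cost = 166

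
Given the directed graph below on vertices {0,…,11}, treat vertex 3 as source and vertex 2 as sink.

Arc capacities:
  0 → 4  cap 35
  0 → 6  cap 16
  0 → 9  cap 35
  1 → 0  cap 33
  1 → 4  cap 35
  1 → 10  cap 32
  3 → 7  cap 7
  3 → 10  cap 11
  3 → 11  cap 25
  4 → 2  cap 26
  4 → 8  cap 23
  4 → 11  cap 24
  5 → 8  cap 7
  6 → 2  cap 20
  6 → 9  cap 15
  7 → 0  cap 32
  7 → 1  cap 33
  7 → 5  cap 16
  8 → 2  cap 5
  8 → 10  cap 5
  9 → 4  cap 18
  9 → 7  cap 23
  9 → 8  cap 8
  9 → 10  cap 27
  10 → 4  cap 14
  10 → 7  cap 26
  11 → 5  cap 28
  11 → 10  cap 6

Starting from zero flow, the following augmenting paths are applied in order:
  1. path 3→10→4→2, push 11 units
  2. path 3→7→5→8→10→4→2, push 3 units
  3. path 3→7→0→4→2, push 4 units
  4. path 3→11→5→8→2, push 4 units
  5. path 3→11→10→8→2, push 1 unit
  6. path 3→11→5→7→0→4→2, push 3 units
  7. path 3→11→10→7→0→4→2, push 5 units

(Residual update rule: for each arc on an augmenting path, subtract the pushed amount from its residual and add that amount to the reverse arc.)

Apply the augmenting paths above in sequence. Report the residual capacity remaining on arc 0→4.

Residual capacity of (0,4): 23

after path 1 (3→10→4→2, push 11): res(0,4)=35
after path 2 (3→7→5→8→10→4→2, push 3): res(0,4)=35
after path 3 (3→7→0→4→2, push 4): res(0,4)=31
after path 4 (3→11→5→8→2, push 4): res(0,4)=31
after path 5 (3→11→10→8→2, push 1): res(0,4)=31
after path 6 (3→11→5→7→0→4→2, push 3): res(0,4)=28
after path 7 (3→11→10→7→0→4→2, push 5): res(0,4)=23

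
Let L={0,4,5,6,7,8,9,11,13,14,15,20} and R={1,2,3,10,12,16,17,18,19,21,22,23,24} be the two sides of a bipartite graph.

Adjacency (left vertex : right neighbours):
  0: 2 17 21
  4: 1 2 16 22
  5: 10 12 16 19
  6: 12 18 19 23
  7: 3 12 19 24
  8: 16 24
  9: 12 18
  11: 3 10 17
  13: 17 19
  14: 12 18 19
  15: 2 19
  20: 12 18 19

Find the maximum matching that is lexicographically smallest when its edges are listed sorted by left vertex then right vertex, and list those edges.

Lex-smallest maximum matching: {(0,21), (4,1), (5,10), (6,23), (7,24), (8,16), (9,12), (11,3), (13,17), (14,18), (15,2), (20,19)}

|M| = 12 (so the lex-smallest maximum matching has 12 edges)
process left vertices in ascending order; for each, take the smallest-labelled available neighbour that still permits 12 edges overall, or leave it unmatched if none does
lex-smallest matching: {0-21, 4-1, 5-10, 6-23, 7-24, 8-16, 9-12, 11-3, 13-17, 14-18, 15-2, 20-19}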